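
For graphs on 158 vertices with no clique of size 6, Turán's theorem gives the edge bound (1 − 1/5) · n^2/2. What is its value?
Turán density bound = (4/5) · 158^2/2 = 49928/5 ≈ 9985.6

Turán's theorem: ex(n, K_{r+1}) is achieved by the complete r-partite Turán graph T(n, r) with parts as balanced as possible, and is at most (1 − 1/r) · n^2/2. For r = 5, n = 158: the density bound is (4/5) · 24964/2 = 49928/5 ≈ 9985.6. The integer-valued extremum is e(T(158, 5)) = 9985, which is strictly less than the density bound 49928/5 since 5 ∤ 158 (the parts of T(158, 5) cannot all be equal).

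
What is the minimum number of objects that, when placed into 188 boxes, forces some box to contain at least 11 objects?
n = (11 − 1)·188 + 1 = 1881

By the generalised pigeonhole principle, to guarantee some box contains ≥ r objects we need more than (r − 1) · k objects total. Threshold: n = (r − 1) · k + 1. With r = 11 and k = 188: n = 10 · 188 + 1 = 1880 + 1 = 1881. For n = 1880 = 10 · 188, we can put exactly 10 objects in every box, avoiding 11 in any single one — so 1881 is tight.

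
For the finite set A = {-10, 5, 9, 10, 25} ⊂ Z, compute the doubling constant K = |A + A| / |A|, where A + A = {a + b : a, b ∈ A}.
K = |A + A| / |A| = 14/5

Enumerate A + A = {a + b : a, b ∈ A}. With |A| = 5, there are |A|^2 = 25 ordered sum pairs; collecting distinct values, A + A = {-20, -5, -1, 0, 10, 14, 15, 18, 19, 20, 30, 34, 35, 50}, so |A + A| = 14. Thus K = 14/5. For comparison, the minimum possible |A + A| over all 5-element sets is 2·5 − 1 = 9 (so min K = 9/5), attained only by arithmetic progressions.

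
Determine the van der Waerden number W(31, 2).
W(31, 2) = 31 + 1 = 32

A 2-term AP is any pair of integers, so a monochromatic 2-AP exists iff some colour is used at least twice. With 31 colours, the colouring i ↦ i on {1, ..., 31} uses each colour once, avoiding any monochromatic pair, so W(31, 2) > 31. For {1, ..., 32}, pigeonhole forces two integers of the same colour, which form a monochromatic 2-AP. Hence W(31, 2) = 32.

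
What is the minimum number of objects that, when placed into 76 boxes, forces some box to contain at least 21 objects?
n = (21 − 1)·76 + 1 = 1521

By the generalised pigeonhole principle, to guarantee some box contains ≥ r objects we need more than (r − 1) · k objects total. Threshold: n = (r − 1) · k + 1. With r = 21 and k = 76: n = 20 · 76 + 1 = 1520 + 1 = 1521. For n = 1520 = 20 · 76, we can put exactly 20 objects in every box, avoiding 21 in any single one — so 1521 is tight.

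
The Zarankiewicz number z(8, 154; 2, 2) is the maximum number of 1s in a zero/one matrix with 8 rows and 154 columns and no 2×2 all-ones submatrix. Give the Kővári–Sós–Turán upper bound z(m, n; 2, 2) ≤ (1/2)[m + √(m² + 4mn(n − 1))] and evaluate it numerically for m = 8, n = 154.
z(8, 154; 2, 2) ≤ (1/2)[8 + √(8² + 4·8·154·153)] = (1/2)[8 + √754048] = 438.1797

Kővári–Sós–Turán: let r_1, ..., r_8 be the row sums and z = Σ r_i the total number of 1s. Each pair of columns can share at most one row with both entries 1 (else a 2×2 all-ones block appears), so Σ_i C(r_i, 2) ≤ C(154, 2) = 11781. By convexity Σ_i C(r_i, 2) ≥ 8·C(z/8, 2) = z(z − 8)/(2·8), giving z² − 8z − 8·154·153 ≤ 0 and hence z ≤ (1/2)[8 + √(64 + 4·188496)] = (1/2)[8 + √754048] ≈ (1/2)(8 + 868.3594) = 438.1797.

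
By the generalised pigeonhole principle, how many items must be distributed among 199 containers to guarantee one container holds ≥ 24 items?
n = (24 − 1)·199 + 1 = 4578

By the generalised pigeonhole principle, to guarantee some box contains ≥ r objects we need more than (r − 1) · k objects total. Threshold: n = (r − 1) · k + 1. With r = 24 and k = 199: n = 23 · 199 + 1 = 4577 + 1 = 4578. For n = 4577 = 23 · 199, we can put exactly 23 objects in every box, avoiding 24 in any single one — so 4578 is tight.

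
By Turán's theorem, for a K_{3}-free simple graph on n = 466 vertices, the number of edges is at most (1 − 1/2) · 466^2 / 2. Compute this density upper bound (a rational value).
Turán density bound = (1/2) · 466^2/2 = 54289

Turán's theorem: ex(n, K_{r+1}) is achieved by the complete r-partite Turán graph T(n, r) with parts as balanced as possible, and is at most (1 − 1/r) · n^2/2. For r = 2, n = 466: the density bound is (1/2) · 217156/2 = 54289. Since 2 ∣ 466, the Turán graph T(466, 2) has parts of equal size 233, and its edge count e(T(466, 2)) = 54289 attains the density bound exactly.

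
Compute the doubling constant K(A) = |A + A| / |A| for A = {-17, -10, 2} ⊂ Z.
K = |A + A| / |A| = 6/3 = 2

Enumerate A + A = {a + b : a, b ∈ A}. With |A| = 3, there are |A|^2 = 9 ordered sum pairs; collecting distinct values, A + A = {-34, -27, -20, -15, -8, 4}, so |A + A| = 6. Thus K = 6/3 = 2. For comparison, the minimum possible |A + A| over all 3-element sets is 2·3 − 1 = 5 (so min K = 5/3), attained only by arithmetic progressions.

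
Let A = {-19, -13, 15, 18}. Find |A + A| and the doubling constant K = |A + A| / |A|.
K = |A + A| / |A| = 10/4 = 5/2

Enumerate A + A = {a + b : a, b ∈ A}. With |A| = 4, there are |A|^2 = 16 ordered sum pairs; collecting distinct values, A + A = {-38, -32, -26, -4, -1, 2, 5, 30, 33, 36}, so |A + A| = 10. Thus K = 10/4 = 5/2. For comparison, the minimum possible |A + A| over all 4-element sets is 2·4 − 1 = 7 (so min K = 7/4), attained only by arithmetic progressions.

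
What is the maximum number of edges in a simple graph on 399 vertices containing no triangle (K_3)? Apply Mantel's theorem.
ex(399, K_3) = ⌊399^2/4⌋ = 39800

Mantel (1907): a triangle-free graph on n vertices has at most ⌊n^2/4⌋ edges, with equality for the complete bipartite graph K_{⌊n/2⌋, ⌈n/2⌉}. For n = 399: ⌊399^2/4⌋ = ⌊159201/4⌋ = 39800. The extremal graph is K_{199, 200}, which has 199·200 = 39800 edges.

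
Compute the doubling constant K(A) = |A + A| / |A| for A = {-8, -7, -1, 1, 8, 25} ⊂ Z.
K = |A + A| / |A| = 20/6 = 10/3

Enumerate A + A = {a + b : a, b ∈ A}. With |A| = 6, there are |A|^2 = 36 ordered sum pairs; collecting distinct values, A + A = {-16, -15, -14, -9, -8, -7, -6, -2, 0, 1, 2, 7, 9, 16, 17, 18, 24, 26, 33, 50}, so |A + A| = 20. Thus K = 20/6 = 10/3. For comparison, the minimum possible |A + A| over all 6-element sets is 2·6 − 1 = 11 (so min K = 11/6), attained only by arithmetic progressions.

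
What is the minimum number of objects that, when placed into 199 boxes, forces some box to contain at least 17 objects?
n = (17 − 1)·199 + 1 = 3185

By the generalised pigeonhole principle, to guarantee some box contains ≥ r objects we need more than (r − 1) · k objects total. Threshold: n = (r − 1) · k + 1. With r = 17 and k = 199: n = 16 · 199 + 1 = 3184 + 1 = 3185. For n = 3184 = 16 · 199, we can put exactly 16 objects in every box, avoiding 17 in any single one — so 3185 is tight.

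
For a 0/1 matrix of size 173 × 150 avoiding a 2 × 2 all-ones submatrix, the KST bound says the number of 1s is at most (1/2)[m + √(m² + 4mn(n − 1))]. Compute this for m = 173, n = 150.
z(173, 150; 2, 2) ≤ (1/2)[173 + √(173² + 4·173·150·149)] = (1/2)[173 + √15496129] = 2054.7561

Kővári–Sós–Turán: let r_1, ..., r_173 be the row sums and z = Σ r_i the total number of 1s. Each pair of columns can share at most one row with both entries 1 (else a 2×2 all-ones block appears), so Σ_i C(r_i, 2) ≤ C(150, 2) = 11175. By convexity Σ_i C(r_i, 2) ≥ 173·C(z/173, 2) = z(z − 173)/(2·173), giving z² − 173z − 173·150·149 ≤ 0 and hence z ≤ (1/2)[173 + √(29929 + 4·3866550)] = (1/2)[173 + √15496129] ≈ (1/2)(173 + 3936.5123) = 2054.7561.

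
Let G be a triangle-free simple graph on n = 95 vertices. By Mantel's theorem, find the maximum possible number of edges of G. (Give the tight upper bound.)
ex(95, K_3) = ⌊95^2/4⌋ = 2256

Mantel (1907): a triangle-free graph on n vertices has at most ⌊n^2/4⌋ edges, with equality for the complete bipartite graph K_{⌊n/2⌋, ⌈n/2⌉}. For n = 95: ⌊95^2/4⌋ = ⌊9025/4⌋ = 2256. The extremal graph is K_{47, 48}, which has 47·48 = 2256 edges.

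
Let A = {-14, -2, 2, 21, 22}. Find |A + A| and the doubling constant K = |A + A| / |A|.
K = |A + A| / |A| = 15/5 = 3

Enumerate A + A = {a + b : a, b ∈ A}. With |A| = 5, there are |A|^2 = 25 ordered sum pairs; collecting distinct values, A + A = {-28, -16, -12, -4, 0, 4, 7, 8, 19, 20, 23, 24, 42, 43, 44}, so |A + A| = 15. Thus K = 15/5 = 3. For comparison, the minimum possible |A + A| over all 5-element sets is 2·5 − 1 = 9 (so min K = 9/5), attained only by arithmetic progressions.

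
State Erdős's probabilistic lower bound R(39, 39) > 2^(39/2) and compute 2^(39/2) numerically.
2^(39/2) = 741455.2002; so R(39, 39) > 741455.2002

Colour each edge of K_n uniformly at random with red/blue. The expected number of monochromatic K_39 is C(n, 39) · 2 · 2^(−C(39,2)). If C(n, 39) · 2^(1 − C(39,2)) < 1, then with positive probability no monochromatic K_39 exists, so R(39, 39) > n. The standard estimate C(n, 39) ≤ n^39/39! shows this inequality holds whenever n ≤ 2^(39/2) (since 39! · 2^(C(39,2) − 1) > 2^(39^2/2) ≥ n^39). Hence R(39, 39) > 2^(39/2) = 741455.2002.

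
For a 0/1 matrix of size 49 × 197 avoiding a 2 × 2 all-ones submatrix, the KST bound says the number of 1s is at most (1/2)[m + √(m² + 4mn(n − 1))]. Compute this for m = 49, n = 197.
z(49, 197; 2, 2) ≤ (1/2)[49 + √(49² + 4·49·197·196)] = (1/2)[49 + √7570353] = 1400.2137

Kővári–Sós–Turán: let r_1, ..., r_49 be the row sums and z = Σ r_i the total number of 1s. Each pair of columns can share at most one row with both entries 1 (else a 2×2 all-ones block appears), so Σ_i C(r_i, 2) ≤ C(197, 2) = 19306. By convexity Σ_i C(r_i, 2) ≥ 49·C(z/49, 2) = z(z − 49)/(2·49), giving z² − 49z − 49·197·196 ≤ 0 and hence z ≤ (1/2)[49 + √(2401 + 4·1891988)] = (1/2)[49 + √7570353] ≈ (1/2)(49 + 2751.4274) = 1400.2137.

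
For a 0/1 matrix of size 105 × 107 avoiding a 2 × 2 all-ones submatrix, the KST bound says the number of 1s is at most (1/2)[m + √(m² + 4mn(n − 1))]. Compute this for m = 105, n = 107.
z(105, 107; 2, 2) ≤ (1/2)[105 + √(105² + 4·105·107·106)] = (1/2)[105 + √4774665] = 1145.0503

Kővári–Sós–Turán: let r_1, ..., r_105 be the row sums and z = Σ r_i the total number of 1s. Each pair of columns can share at most one row with both entries 1 (else a 2×2 all-ones block appears), so Σ_i C(r_i, 2) ≤ C(107, 2) = 5671. By convexity Σ_i C(r_i, 2) ≥ 105·C(z/105, 2) = z(z − 105)/(2·105), giving z² − 105z − 105·107·106 ≤ 0 and hence z ≤ (1/2)[105 + √(11025 + 4·1190910)] = (1/2)[105 + √4774665] ≈ (1/2)(105 + 2185.1007) = 1145.0503.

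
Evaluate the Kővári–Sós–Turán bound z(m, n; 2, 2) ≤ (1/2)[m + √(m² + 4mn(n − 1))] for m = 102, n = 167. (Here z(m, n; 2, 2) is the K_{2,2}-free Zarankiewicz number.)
z(102, 167; 2, 2) ≤ (1/2)[102 + √(102² + 4·102·167·166)] = (1/2)[102 + √11320980] = 1733.3332

Kővári–Sós–Turán: let r_1, ..., r_102 be the row sums and z = Σ r_i the total number of 1s. Each pair of columns can share at most one row with both entries 1 (else a 2×2 all-ones block appears), so Σ_i C(r_i, 2) ≤ C(167, 2) = 13861. By convexity Σ_i C(r_i, 2) ≥ 102·C(z/102, 2) = z(z − 102)/(2·102), giving z² − 102z − 102·167·166 ≤ 0 and hence z ≤ (1/2)[102 + √(10404 + 4·2827644)] = (1/2)[102 + √11320980] ≈ (1/2)(102 + 3364.6664) = 1733.3332.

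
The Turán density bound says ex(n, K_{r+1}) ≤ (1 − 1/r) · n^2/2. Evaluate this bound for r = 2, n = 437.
Turán density bound = (1/2) · 437^2/2 = 190969/4 ≈ 47742.25

Turán's theorem: ex(n, K_{r+1}) is achieved by the complete r-partite Turán graph T(n, r) with parts as balanced as possible, and is at most (1 − 1/r) · n^2/2. For r = 2, n = 437: the density bound is (1/2) · 190969/2 = 190969/4 ≈ 47742.25. The integer-valued extremum is e(T(437, 2)) = 47742, which is strictly less than the density bound 190969/4 since 2 ∤ 437 (the parts of T(437, 2) cannot all be equal).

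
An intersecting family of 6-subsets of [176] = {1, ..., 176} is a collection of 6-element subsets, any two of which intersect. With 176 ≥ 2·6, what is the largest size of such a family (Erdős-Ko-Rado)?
max |F| = C(175, 5) = 1291150035

The Erdős-Ko-Rado theorem states: for n ≥ 2k, an intersecting family of k-subsets of an n-element set has size at most C(n − 1, k − 1), with equality for 'star' families {A ⊆ [n] : |A| = k, i ∈ A} (fix an element i). For n = 176, k = 6: C(175, 5) = 1291150035.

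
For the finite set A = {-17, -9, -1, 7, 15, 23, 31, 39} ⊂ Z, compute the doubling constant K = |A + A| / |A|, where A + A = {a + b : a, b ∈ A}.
K = |A + A| / |A| = 15/8

Enumerate A + A = {a + b : a, b ∈ A}. With |A| = 8, there are |A|^2 = 64 ordered sum pairs; collecting distinct values, A + A = {-34, -26, -18, -10, -2, 6, 14, 22, 30, 38, 46, 54, 62, 70, 78}, so |A + A| = 15. Thus K = 15/8. Here |A + A| = 2|A| − 1 = 15, the minimum possible — so K = 15/8 is minimal, which holds iff A is an arithmetic progression.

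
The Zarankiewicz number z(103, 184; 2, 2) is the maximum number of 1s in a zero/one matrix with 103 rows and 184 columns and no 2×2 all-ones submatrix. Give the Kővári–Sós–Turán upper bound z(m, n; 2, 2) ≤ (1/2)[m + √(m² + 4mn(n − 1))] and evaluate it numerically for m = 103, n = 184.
z(103, 184; 2, 2) ≤ (1/2)[103 + √(103² + 4·103·184·183)] = (1/2)[103 + √13883473] = 1914.5266

Kővári–Sós–Turán: let r_1, ..., r_103 be the row sums and z = Σ r_i the total number of 1s. Each pair of columns can share at most one row with both entries 1 (else a 2×2 all-ones block appears), so Σ_i C(r_i, 2) ≤ C(184, 2) = 16836. By convexity Σ_i C(r_i, 2) ≥ 103·C(z/103, 2) = z(z − 103)/(2·103), giving z² − 103z − 103·184·183 ≤ 0 and hence z ≤ (1/2)[103 + √(10609 + 4·3468216)] = (1/2)[103 + √13883473] ≈ (1/2)(103 + 3726.0533) = 1914.5266.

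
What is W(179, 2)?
W(179, 2) = 179 + 1 = 180

A 2-term AP is any pair of integers, so a monochromatic 2-AP exists iff some colour is used at least twice. With 179 colours, the colouring i ↦ i on {1, ..., 179} uses each colour once, avoiding any monochromatic pair, so W(179, 2) > 179. For {1, ..., 180}, pigeonhole forces two integers of the same colour, which form a monochromatic 2-AP. Hence W(179, 2) = 180.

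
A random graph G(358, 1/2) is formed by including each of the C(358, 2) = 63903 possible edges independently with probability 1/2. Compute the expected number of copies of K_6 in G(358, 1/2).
E[# K_6] = C(358, 6) · (1/2)^C(6, 2) = 2803335422713 / 2^15 ≈ 85551007.773224

For each 6-subset S of vertices (there are C(358, 6) = 2803335422713 such S), let X_S = 1 if S induces a K_6 (all C(6, 2) = 15 edges present). Then P(X_S = 1) = (1/2)^15 = 1/32768. By linearity of expectation, E[# K_6] = C(358, 6) · (1/2)^15 = 2803335422713 / 32768 ≈ 85551007.773224.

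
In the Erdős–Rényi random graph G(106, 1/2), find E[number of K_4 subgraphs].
E[# K_4] = C(106, 4) · (1/2)^C(4, 2) = 4967690 / 2^6 = 2483845/32 = 77620.15625

For each 4-subset S of vertices (there are C(106, 4) = 4967690 such S), let X_S = 1 if S induces a K_4 (all C(4, 2) = 6 edges present). Then P(X_S = 1) = (1/2)^6 = 1/64. By linearity of expectation, E[# K_4] = C(106, 4) · (1/2)^6 = 4967690 / 64 = 2483845/32 = 77620.15625.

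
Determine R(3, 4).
R(3, 4) = 9

Lower bound: an explicit 2-colouring of K_{8} (typically a Paley-type or other structured construction) avoids a red K_3 and a blue K_4, showing R(3, 4) > 8.
Upper bound: the Erdős–Szekeres recurrence R(r, t') ≤ R(r−1, t') + R(r, t'−1) (with the −1 refinement when both summands are even) yields R(3, 4) ≤ 9.
Hence R(3, 4) = 9.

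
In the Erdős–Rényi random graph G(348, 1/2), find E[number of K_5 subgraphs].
E[# K_5] = C(348, 5) · (1/2)^C(5, 2) = 41321978664 / 2^10 = 5165247333/128 = 40353494.7890625

For each 5-subset S of vertices (there are C(348, 5) = 41321978664 such S), let X_S = 1 if S induces a K_5 (all C(5, 2) = 10 edges present). Then P(X_S = 1) = (1/2)^10 = 1/1024. By linearity of expectation, E[# K_5] = C(348, 5) · (1/2)^10 = 41321978664 / 1024 = 5165247333/128 = 40353494.7890625.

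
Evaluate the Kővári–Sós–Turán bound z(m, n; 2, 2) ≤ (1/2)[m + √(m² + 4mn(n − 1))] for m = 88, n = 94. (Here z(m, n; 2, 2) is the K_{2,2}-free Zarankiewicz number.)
z(88, 94; 2, 2) ≤ (1/2)[88 + √(88² + 4·88·94·93)] = (1/2)[88 + √3084928] = 922.1982

Kővári–Sós–Turán: let r_1, ..., r_88 be the row sums and z = Σ r_i the total number of 1s. Each pair of columns can share at most one row with both entries 1 (else a 2×2 all-ones block appears), so Σ_i C(r_i, 2) ≤ C(94, 2) = 4371. By convexity Σ_i C(r_i, 2) ≥ 88·C(z/88, 2) = z(z − 88)/(2·88), giving z² − 88z − 88·94·93 ≤ 0 and hence z ≤ (1/2)[88 + √(7744 + 4·769296)] = (1/2)[88 + √3084928] ≈ (1/2)(88 + 1756.3963) = 922.1982.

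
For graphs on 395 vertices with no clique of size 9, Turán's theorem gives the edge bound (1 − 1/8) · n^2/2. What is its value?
Turán density bound = (7/8) · 395^2/2 = 1092175/16 ≈ 68260.9375

Turán's theorem: ex(n, K_{r+1}) is achieved by the complete r-partite Turán graph T(n, r) with parts as balanced as possible, and is at most (1 − 1/r) · n^2/2. For r = 8, n = 395: the density bound is (7/8) · 156025/2 = 1092175/16 ≈ 68260.9375. The integer-valued extremum is e(T(395, 8)) = 68260, which is strictly less than the density bound 1092175/16 since 8 ∤ 395 (the parts of T(395, 8) cannot all be equal).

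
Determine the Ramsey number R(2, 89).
R(2, 89) = 89

R(2, k) = k for all k ≥ 2: in a 2-colouring of K_k, either some edge is red (a red K_2) or all edges are blue (a blue K_k). And K_{88} coloured all-blue has no blue K_89, so R(2, 89) > 88. Hence R(2, 89) = 89.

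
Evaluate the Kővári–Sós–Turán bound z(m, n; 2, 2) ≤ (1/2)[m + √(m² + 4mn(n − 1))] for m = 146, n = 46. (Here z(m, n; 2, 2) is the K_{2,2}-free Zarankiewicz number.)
z(146, 46; 2, 2) ≤ (1/2)[146 + √(146² + 4·146·46·45)] = (1/2)[146 + √1230196] = 627.571

Kővári–Sós–Turán: let r_1, ..., r_146 be the row sums and z = Σ r_i the total number of 1s. Each pair of columns can share at most one row with both entries 1 (else a 2×2 all-ones block appears), so Σ_i C(r_i, 2) ≤ C(46, 2) = 1035. By convexity Σ_i C(r_i, 2) ≥ 146·C(z/146, 2) = z(z − 146)/(2·146), giving z² − 146z − 146·46·45 ≤ 0 and hence z ≤ (1/2)[146 + √(21316 + 4·302220)] = (1/2)[146 + √1230196] ≈ (1/2)(146 + 1109.142) = 627.571.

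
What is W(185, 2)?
W(185, 2) = 185 + 1 = 186

A 2-term AP is any pair of integers, so a monochromatic 2-AP exists iff some colour is used at least twice. With 185 colours, the colouring i ↦ i on {1, ..., 185} uses each colour once, avoiding any monochromatic pair, so W(185, 2) > 185. For {1, ..., 186}, pigeonhole forces two integers of the same colour, which form a monochromatic 2-AP. Hence W(185, 2) = 186.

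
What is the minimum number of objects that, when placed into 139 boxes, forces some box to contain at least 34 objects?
n = (34 − 1)·139 + 1 = 4588

By the generalised pigeonhole principle, to guarantee some box contains ≥ r objects we need more than (r − 1) · k objects total. Threshold: n = (r − 1) · k + 1. With r = 34 and k = 139: n = 33 · 139 + 1 = 4587 + 1 = 4588. For n = 4587 = 33 · 139, we can put exactly 33 objects in every box, avoiding 34 in any single one — so 4588 is tight.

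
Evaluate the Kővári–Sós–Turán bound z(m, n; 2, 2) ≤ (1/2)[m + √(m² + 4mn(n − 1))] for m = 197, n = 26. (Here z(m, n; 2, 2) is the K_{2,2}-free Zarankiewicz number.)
z(197, 26; 2, 2) ≤ (1/2)[197 + √(197² + 4·197·26·25)] = (1/2)[197 + √551009] = 469.6499

Kővári–Sós–Turán: let r_1, ..., r_197 be the row sums and z = Σ r_i the total number of 1s. Each pair of columns can share at most one row with both entries 1 (else a 2×2 all-ones block appears), so Σ_i C(r_i, 2) ≤ C(26, 2) = 325. By convexity Σ_i C(r_i, 2) ≥ 197·C(z/197, 2) = z(z − 197)/(2·197), giving z² − 197z − 197·26·25 ≤ 0 and hence z ≤ (1/2)[197 + √(38809 + 4·128050)] = (1/2)[197 + √551009] ≈ (1/2)(197 + 742.2998) = 469.6499.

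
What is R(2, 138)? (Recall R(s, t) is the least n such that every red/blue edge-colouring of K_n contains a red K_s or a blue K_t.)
R(2, 138) = 138

R(2, k) = k for all k ≥ 2: in a 2-colouring of K_k, either some edge is red (a red K_2) or all edges are blue (a blue K_k). And K_{137} coloured all-blue has no blue K_138, so R(2, 138) > 137. Hence R(2, 138) = 138.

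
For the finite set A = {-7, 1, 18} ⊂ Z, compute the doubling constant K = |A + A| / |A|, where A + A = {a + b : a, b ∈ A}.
K = |A + A| / |A| = 6/3 = 2

Enumerate A + A = {a + b : a, b ∈ A}. With |A| = 3, there are |A|^2 = 9 ordered sum pairs; collecting distinct values, A + A = {-14, -6, 2, 11, 19, 36}, so |A + A| = 6. Thus K = 6/3 = 2. For comparison, the minimum possible |A + A| over all 3-element sets is 2·3 − 1 = 5 (so min K = 5/3), attained only by arithmetic progressions.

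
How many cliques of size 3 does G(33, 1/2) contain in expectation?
E[# K_3] = C(33, 3) · (1/2)^C(3, 2) = 5456 / 2^3 = 682

For each 3-subset S of vertices (there are C(33, 3) = 5456 such S), let X_S = 1 if S induces a K_3 (all C(3, 2) = 3 edges present). Then P(X_S = 1) = (1/2)^3 = 1/8. By linearity of expectation, E[# K_3] = C(33, 3) · (1/2)^3 = 5456 / 8 = 682.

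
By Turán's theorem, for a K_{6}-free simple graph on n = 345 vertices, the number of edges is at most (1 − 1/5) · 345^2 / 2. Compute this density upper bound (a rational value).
Turán density bound = (4/5) · 345^2/2 = 47610

Turán's theorem: ex(n, K_{r+1}) is achieved by the complete r-partite Turán graph T(n, r) with parts as balanced as possible, and is at most (1 − 1/r) · n^2/2. For r = 5, n = 345: the density bound is (4/5) · 119025/2 = 47610. Since 5 ∣ 345, the Turán graph T(345, 5) has parts of equal size 69, and its edge count e(T(345, 5)) = 47610 attains the density bound exactly.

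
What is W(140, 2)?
W(140, 2) = 140 + 1 = 141

A 2-term AP is any pair of integers, so a monochromatic 2-AP exists iff some colour is used at least twice. With 140 colours, the colouring i ↦ i on {1, ..., 140} uses each colour once, avoiding any monochromatic pair, so W(140, 2) > 140. For {1, ..., 141}, pigeonhole forces two integers of the same colour, which form a monochromatic 2-AP. Hence W(140, 2) = 141.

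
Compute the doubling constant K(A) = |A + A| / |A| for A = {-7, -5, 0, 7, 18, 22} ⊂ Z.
K = |A + A| / |A| = 20/6 = 10/3

Enumerate A + A = {a + b : a, b ∈ A}. With |A| = 6, there are |A|^2 = 36 ordered sum pairs; collecting distinct values, A + A = {-14, -12, -10, -7, -5, 0, 2, 7, 11, 13, 14, 15, 17, 18, 22, 25, 29, 36, 40, 44}, so |A + A| = 20. Thus K = 20/6 = 10/3. For comparison, the minimum possible |A + A| over all 6-element sets is 2·6 − 1 = 11 (so min K = 11/6), attained only by arithmetic progressions.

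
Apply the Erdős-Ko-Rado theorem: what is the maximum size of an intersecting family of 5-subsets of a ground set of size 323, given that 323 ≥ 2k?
max |F| = C(322, 4) = 439633040

Erdős-Ko-Rado (1961): when n ≥ 2k, max |F| = C(n−1, k−1). The bound is attained by the star {A : i ∈ A} for any fixed i ∈ [n]. Here C(323−1, 5−1) = C(322, 4) = 439633040.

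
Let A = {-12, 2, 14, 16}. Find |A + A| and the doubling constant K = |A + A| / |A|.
K = |A + A| / |A| = 9/4

Enumerate A + A = {a + b : a, b ∈ A}. With |A| = 4, there are |A|^2 = 16 ordered sum pairs; collecting distinct values, A + A = {-24, -10, 2, 4, 16, 18, 28, 30, 32}, so |A + A| = 9. Thus K = 9/4. For comparison, the minimum possible |A + A| over all 4-element sets is 2·4 − 1 = 7 (so min K = 7/4), attained only by arithmetic progressions.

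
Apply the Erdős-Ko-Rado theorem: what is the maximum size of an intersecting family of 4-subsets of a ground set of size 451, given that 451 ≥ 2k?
max |F| = C(450, 3) = 15086400

Erdős-Ko-Rado (1961): when n ≥ 2k, max |F| = C(n−1, k−1). The bound is attained by the star {A : i ∈ A} for any fixed i ∈ [n]. Here C(451−1, 4−1) = C(450, 3) = 15086400.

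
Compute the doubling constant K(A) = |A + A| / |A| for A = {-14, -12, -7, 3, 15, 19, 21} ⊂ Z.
K = |A + A| / |A| = 27/7

Enumerate A + A = {a + b : a, b ∈ A}. With |A| = 7, there are |A|^2 = 49 ordered sum pairs; collecting distinct values, A + A = {-28, -26, -24, -21, -19, -14, -11, -9, -4, 1, 3, 5, 6, 7, 8, 9, 12, 14, 18, 22, 24, 30, 34, 36, 38, 40, 42}, so |A + A| = 27. Thus K = 27/7. For comparison, the minimum possible |A + A| over all 7-element sets is 2·7 − 1 = 13 (so min K = 13/7), attained only by arithmetic progressions.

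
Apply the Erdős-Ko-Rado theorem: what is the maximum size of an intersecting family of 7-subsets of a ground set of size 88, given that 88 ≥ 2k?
max |F| = C(87, 6) = 504981379

The Erdős-Ko-Rado theorem states: for n ≥ 2k, an intersecting family of k-subsets of an n-element set has size at most C(n − 1, k − 1), with equality for 'star' families {A ⊆ [n] : |A| = k, i ∈ A} (fix an element i). For n = 88, k = 7: C(87, 6) = 504981379.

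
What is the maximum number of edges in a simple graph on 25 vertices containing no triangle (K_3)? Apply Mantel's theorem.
ex(25, K_3) = ⌊25^2/4⌋ = 156

Mantel (1907): a triangle-free graph on n vertices has at most ⌊n^2/4⌋ edges, with equality for the complete bipartite graph K_{⌊n/2⌋, ⌈n/2⌉}. For n = 25: ⌊25^2/4⌋ = ⌊625/4⌋ = 156. The extremal graph is K_{12, 13}, which has 12·13 = 156 edges.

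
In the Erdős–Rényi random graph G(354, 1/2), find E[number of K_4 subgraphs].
E[# K_4] = C(354, 4) · (1/2)^C(4, 2) = 643304376 / 2^6 = 80413047/8 = 10051630.875

For each 4-subset S of vertices (there are C(354, 4) = 643304376 such S), let X_S = 1 if S induces a K_4 (all C(4, 2) = 6 edges present). Then P(X_S = 1) = (1/2)^6 = 1/64. By linearity of expectation, E[# K_4] = C(354, 4) · (1/2)^6 = 643304376 / 64 = 80413047/8 = 10051630.875.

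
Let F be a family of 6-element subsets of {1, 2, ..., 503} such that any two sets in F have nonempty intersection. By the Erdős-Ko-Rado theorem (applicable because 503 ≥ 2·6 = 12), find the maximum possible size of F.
max |F| = C(502, 5) = 260411458350

Erdős-Ko-Rado (1961): when n ≥ 2k, max |F| = C(n−1, k−1). The bound is attained by the star {A : i ∈ A} for any fixed i ∈ [n]. Here C(503−1, 6−1) = C(502, 5) = 260411458350.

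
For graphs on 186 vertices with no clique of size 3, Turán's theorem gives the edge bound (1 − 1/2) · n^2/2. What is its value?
Turán density bound = (1/2) · 186^2/2 = 8649

Turán's theorem: ex(n, K_{r+1}) is achieved by the complete r-partite Turán graph T(n, r) with parts as balanced as possible, and is at most (1 − 1/r) · n^2/2. For r = 2, n = 186: the density bound is (1/2) · 34596/2 = 8649. Since 2 ∣ 186, the Turán graph T(186, 2) has parts of equal size 93, and its edge count e(T(186, 2)) = 8649 attains the density bound exactly.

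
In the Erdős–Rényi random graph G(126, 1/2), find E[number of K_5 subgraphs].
E[# K_5] = C(126, 5) · (1/2)^C(5, 2) = 244222650 / 2^10 = 122111325/512 ≈ 238498.681641

For each 5-subset S of vertices (there are C(126, 5) = 244222650 such S), let X_S = 1 if S induces a K_5 (all C(5, 2) = 10 edges present). Then P(X_S = 1) = (1/2)^10 = 1/1024. By linearity of expectation, E[# K_5] = C(126, 5) · (1/2)^10 = 244222650 / 1024 = 122111325/512 ≈ 238498.681641.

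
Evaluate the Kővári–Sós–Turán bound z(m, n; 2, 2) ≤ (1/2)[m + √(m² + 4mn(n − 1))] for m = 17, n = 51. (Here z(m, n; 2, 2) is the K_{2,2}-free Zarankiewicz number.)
z(17, 51; 2, 2) ≤ (1/2)[17 + √(17² + 4·17·51·50)] = (1/2)[17 + √173689] = 216.8801

Kővári–Sós–Turán: let r_1, ..., r_17 be the row sums and z = Σ r_i the total number of 1s. Each pair of columns can share at most one row with both entries 1 (else a 2×2 all-ones block appears), so Σ_i C(r_i, 2) ≤ C(51, 2) = 1275. By convexity Σ_i C(r_i, 2) ≥ 17·C(z/17, 2) = z(z − 17)/(2·17), giving z² − 17z − 17·51·50 ≤ 0 and hence z ≤ (1/2)[17 + √(289 + 4·43350)] = (1/2)[17 + √173689] ≈ (1/2)(17 + 416.7601) = 216.8801.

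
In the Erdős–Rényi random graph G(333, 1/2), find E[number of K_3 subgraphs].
E[# K_3] = C(333, 3) · (1/2)^C(3, 2) = 6099006 / 2^3 = 3049503/4 = 762375.75

For each 3-subset S of vertices (there are C(333, 3) = 6099006 such S), let X_S = 1 if S induces a K_3 (all C(3, 2) = 3 edges present). Then P(X_S = 1) = (1/2)^3 = 1/8. By linearity of expectation, E[# K_3] = C(333, 3) · (1/2)^3 = 6099006 / 8 = 3049503/4 = 762375.75.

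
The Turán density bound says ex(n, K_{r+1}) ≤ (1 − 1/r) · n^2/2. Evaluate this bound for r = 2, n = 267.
Turán density bound = (1/2) · 267^2/2 = 71289/4 ≈ 17822.25

Turán's theorem: ex(n, K_{r+1}) is achieved by the complete r-partite Turán graph T(n, r) with parts as balanced as possible, and is at most (1 − 1/r) · n^2/2. For r = 2, n = 267: the density bound is (1/2) · 71289/2 = 71289/4 ≈ 17822.25. The integer-valued extremum is e(T(267, 2)) = 17822, which is strictly less than the density bound 71289/4 since 2 ∤ 267 (the parts of T(267, 2) cannot all be equal).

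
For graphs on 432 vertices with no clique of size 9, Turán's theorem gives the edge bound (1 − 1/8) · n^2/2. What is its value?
Turán density bound = (7/8) · 432^2/2 = 81648

Turán's theorem: ex(n, K_{r+1}) is achieved by the complete r-partite Turán graph T(n, r) with parts as balanced as possible, and is at most (1 − 1/r) · n^2/2. For r = 8, n = 432: the density bound is (7/8) · 186624/2 = 81648. Since 8 ∣ 432, the Turán graph T(432, 8) has parts of equal size 54, and its edge count e(T(432, 8)) = 81648 attains the density bound exactly.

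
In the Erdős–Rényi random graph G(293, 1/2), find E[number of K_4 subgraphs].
E[# K_4] = C(293, 4) · (1/2)^C(4, 2) = 300836285 / 2^6 = 4700566.953125

For each 4-subset S of vertices (there are C(293, 4) = 300836285 such S), let X_S = 1 if S induces a K_4 (all C(4, 2) = 6 edges present). Then P(X_S = 1) = (1/2)^6 = 1/64. By linearity of expectation, E[# K_4] = C(293, 4) · (1/2)^6 = 300836285 / 64 = 4700566.953125.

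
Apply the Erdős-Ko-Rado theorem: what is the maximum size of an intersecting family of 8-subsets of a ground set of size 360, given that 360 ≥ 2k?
max |F| = C(359, 7) = 143771059536281

The Erdős-Ko-Rado theorem states: for n ≥ 2k, an intersecting family of k-subsets of an n-element set has size at most C(n − 1, k − 1), with equality for 'star' families {A ⊆ [n] : |A| = k, i ∈ A} (fix an element i). For n = 360, k = 8: C(359, 7) = 143771059536281.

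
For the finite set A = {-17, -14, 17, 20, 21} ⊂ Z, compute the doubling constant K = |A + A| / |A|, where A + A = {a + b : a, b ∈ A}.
K = |A + A| / |A| = 14/5

Enumerate A + A = {a + b : a, b ∈ A}. With |A| = 5, there are |A|^2 = 25 ordered sum pairs; collecting distinct values, A + A = {-34, -31, -28, 0, 3, 4, 6, 7, 34, 37, 38, 40, 41, 42}, so |A + A| = 14. Thus K = 14/5. For comparison, the minimum possible |A + A| over all 5-element sets is 2·5 − 1 = 9 (so min K = 9/5), attained only by arithmetic progressions.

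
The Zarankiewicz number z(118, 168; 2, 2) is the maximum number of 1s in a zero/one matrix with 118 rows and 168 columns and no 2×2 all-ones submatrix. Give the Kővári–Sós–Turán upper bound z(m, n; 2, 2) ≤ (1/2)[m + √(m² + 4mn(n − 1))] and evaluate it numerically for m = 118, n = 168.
z(118, 168; 2, 2) ≤ (1/2)[118 + √(118² + 4·118·168·167)] = (1/2)[118 + √13256356] = 1879.464

Kővári–Sós–Turán: let r_1, ..., r_118 be the row sums and z = Σ r_i the total number of 1s. Each pair of columns can share at most one row with both entries 1 (else a 2×2 all-ones block appears), so Σ_i C(r_i, 2) ≤ C(168, 2) = 14028. By convexity Σ_i C(r_i, 2) ≥ 118·C(z/118, 2) = z(z − 118)/(2·118), giving z² − 118z − 118·168·167 ≤ 0 and hence z ≤ (1/2)[118 + √(13924 + 4·3310608)] = (1/2)[118 + √13256356] ≈ (1/2)(118 + 3640.9279) = 1879.464.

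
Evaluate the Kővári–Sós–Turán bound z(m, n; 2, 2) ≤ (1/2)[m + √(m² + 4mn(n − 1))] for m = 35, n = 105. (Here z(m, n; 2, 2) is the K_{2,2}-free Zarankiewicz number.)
z(35, 105; 2, 2) ≤ (1/2)[35 + √(35² + 4·35·105·104)] = (1/2)[35 + √1530025] = 635.9709

Kővári–Sós–Turán: let r_1, ..., r_35 be the row sums and z = Σ r_i the total number of 1s. Each pair of columns can share at most one row with both entries 1 (else a 2×2 all-ones block appears), so Σ_i C(r_i, 2) ≤ C(105, 2) = 5460. By convexity Σ_i C(r_i, 2) ≥ 35·C(z/35, 2) = z(z − 35)/(2·35), giving z² − 35z − 35·105·104 ≤ 0 and hence z ≤ (1/2)[35 + √(1225 + 4·382200)] = (1/2)[35 + √1530025] ≈ (1/2)(35 + 1236.9418) = 635.9709.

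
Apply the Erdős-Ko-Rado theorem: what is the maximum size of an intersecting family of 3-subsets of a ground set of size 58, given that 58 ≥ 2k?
max |F| = C(57, 2) = 1596

Erdős-Ko-Rado (1961): when n ≥ 2k, max |F| = C(n−1, k−1). The bound is attained by the star {A : i ∈ A} for any fixed i ∈ [n]. Here C(58−1, 3−1) = C(57, 2) = 1596.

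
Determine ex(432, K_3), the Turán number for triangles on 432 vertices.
ex(432, K_3) = ⌊432^2/4⌋ = 46656

Mantel (1907): a triangle-free graph on n vertices has at most ⌊n^2/4⌋ edges, with equality for the complete bipartite graph K_{⌊n/2⌋, ⌈n/2⌉}. For n = 432: ⌊432^2/4⌋ = ⌊186624/4⌋ = 46656. The extremal graph is K_{216, 216}, which has 216·216 = 46656 edges.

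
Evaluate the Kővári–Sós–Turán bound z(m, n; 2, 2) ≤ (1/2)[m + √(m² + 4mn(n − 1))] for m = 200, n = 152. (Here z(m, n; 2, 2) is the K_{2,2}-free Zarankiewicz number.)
z(200, 152; 2, 2) ≤ (1/2)[200 + √(200² + 4·200·152·151)] = (1/2)[200 + √18401600] = 2244.8543

Kővári–Sós–Turán: let r_1, ..., r_200 be the row sums and z = Σ r_i the total number of 1s. Each pair of columns can share at most one row with both entries 1 (else a 2×2 all-ones block appears), so Σ_i C(r_i, 2) ≤ C(152, 2) = 11476. By convexity Σ_i C(r_i, 2) ≥ 200·C(z/200, 2) = z(z − 200)/(2·200), giving z² − 200z − 200·152·151 ≤ 0 and hence z ≤ (1/2)[200 + √(40000 + 4·4590400)] = (1/2)[200 + √18401600] ≈ (1/2)(200 + 4289.7086) = 2244.8543.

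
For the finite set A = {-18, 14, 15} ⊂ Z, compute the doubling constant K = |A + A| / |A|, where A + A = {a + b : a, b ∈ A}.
K = |A + A| / |A| = 6/3 = 2

Enumerate A + A = {a + b : a, b ∈ A}. With |A| = 3, there are |A|^2 = 9 ordered sum pairs; collecting distinct values, A + A = {-36, -4, -3, 28, 29, 30}, so |A + A| = 6. Thus K = 6/3 = 2. For comparison, the minimum possible |A + A| over all 3-element sets is 2·3 − 1 = 5 (so min K = 5/3), attained only by arithmetic progressions.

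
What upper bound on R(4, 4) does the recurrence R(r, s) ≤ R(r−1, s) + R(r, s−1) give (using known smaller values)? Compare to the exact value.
R(4, 4) ≤ R(3, 4) + R(4, 3) = 9 + 9 = 18; exact value R(4, 4) = 18.

The Erdős–Szekeres recurrence R(r, s) ≤ R(r−1, s) + R(r, s−1) applied to (r, s) = (4, 4) gives
  R(4, 4) ≤ R(3, 4) + R(4, 3) = 9 + 9 = 18.
(Recall R(2, k) = k and R is symmetric.) Here the recurrence bound is tight: a matching lower-bound construction on K_{17} shows R(4, 4) > 17, so R(4, 4) = 18 exactly.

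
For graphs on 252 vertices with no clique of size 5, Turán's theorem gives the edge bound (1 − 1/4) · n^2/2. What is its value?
Turán density bound = (3/4) · 252^2/2 = 23814

Turán's theorem: ex(n, K_{r+1}) is achieved by the complete r-partite Turán graph T(n, r) with parts as balanced as possible, and is at most (1 − 1/r) · n^2/2. For r = 4, n = 252: the density bound is (3/4) · 63504/2 = 23814. Since 4 ∣ 252, the Turán graph T(252, 4) has parts of equal size 63, and its edge count e(T(252, 4)) = 23814 attains the density bound exactly.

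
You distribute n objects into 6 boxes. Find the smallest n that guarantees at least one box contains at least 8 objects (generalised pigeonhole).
n = (8 − 1)·6 + 1 = 43

By the generalised pigeonhole principle, to guarantee some box contains ≥ r objects we need more than (r − 1) · k objects total. Threshold: n = (r − 1) · k + 1. With r = 8 and k = 6: n = 7 · 6 + 1 = 42 + 1 = 43. For n = 42 = 7 · 6, we can put exactly 7 objects in every box, avoiding 8 in any single one — so 43 is tight.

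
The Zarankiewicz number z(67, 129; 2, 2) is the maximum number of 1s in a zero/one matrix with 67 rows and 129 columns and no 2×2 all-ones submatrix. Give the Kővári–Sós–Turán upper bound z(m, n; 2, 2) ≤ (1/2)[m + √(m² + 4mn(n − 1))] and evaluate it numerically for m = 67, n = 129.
z(67, 129; 2, 2) ≤ (1/2)[67 + √(67² + 4·67·129·128)] = (1/2)[67 + √4429705] = 1085.8432

Kővári–Sós–Turán: let r_1, ..., r_67 be the row sums and z = Σ r_i the total number of 1s. Each pair of columns can share at most one row with both entries 1 (else a 2×2 all-ones block appears), so Σ_i C(r_i, 2) ≤ C(129, 2) = 8256. By convexity Σ_i C(r_i, 2) ≥ 67·C(z/67, 2) = z(z − 67)/(2·67), giving z² − 67z − 67·129·128 ≤ 0 and hence z ≤ (1/2)[67 + √(4489 + 4·1106304)] = (1/2)[67 + √4429705] ≈ (1/2)(67 + 2104.6864) = 1085.8432.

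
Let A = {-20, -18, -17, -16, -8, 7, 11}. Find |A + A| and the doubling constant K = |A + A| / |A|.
K = |A + A| / |A| = 25/7

Enumerate A + A = {a + b : a, b ∈ A}. With |A| = 7, there are |A|^2 = 49 ordered sum pairs; collecting distinct values, A + A = {-40, -38, -37, -36, -35, -34, -33, -32, -28, -26, -25, -24, -16, -13, -11, -10, -9, -7, -6, -5, -1, 3, 14, 18, 22}, so |A + A| = 25. Thus K = 25/7. For comparison, the minimum possible |A + A| over all 7-element sets is 2·7 − 1 = 13 (so min K = 13/7), attained only by arithmetic progressions.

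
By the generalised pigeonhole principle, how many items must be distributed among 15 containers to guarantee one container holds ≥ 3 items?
n = (3 − 1)·15 + 1 = 31

By the generalised pigeonhole principle, to guarantee some box contains ≥ r objects we need more than (r − 1) · k objects total. Threshold: n = (r − 1) · k + 1. With r = 3 and k = 15: n = 2 · 15 + 1 = 30 + 1 = 31. For n = 30 = 2 · 15, we can put exactly 2 objects in every box, avoiding 3 in any single one — so 31 is tight.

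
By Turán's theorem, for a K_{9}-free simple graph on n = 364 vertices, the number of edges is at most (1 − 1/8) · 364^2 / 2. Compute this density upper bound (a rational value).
Turán density bound = (7/8) · 364^2/2 = 57967

Turán's theorem: ex(n, K_{r+1}) is achieved by the complete r-partite Turán graph T(n, r) with parts as balanced as possible, and is at most (1 − 1/r) · n^2/2. For r = 8, n = 364: the density bound is (7/8) · 132496/2 = 57967. The integer-valued extremum is e(T(364, 8)) = 57966, which is strictly less than the density bound 57967 since 8 ∤ 364 (the parts of T(364, 8) cannot all be equal).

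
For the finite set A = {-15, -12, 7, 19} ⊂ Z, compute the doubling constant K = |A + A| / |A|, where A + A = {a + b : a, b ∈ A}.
K = |A + A| / |A| = 10/4 = 5/2

Enumerate A + A = {a + b : a, b ∈ A}. With |A| = 4, there are |A|^2 = 16 ordered sum pairs; collecting distinct values, A + A = {-30, -27, -24, -8, -5, 4, 7, 14, 26, 38}, so |A + A| = 10. Thus K = 10/4 = 5/2. For comparison, the minimum possible |A + A| over all 4-element sets is 2·4 − 1 = 7 (so min K = 7/4), attained only by arithmetic progressions.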